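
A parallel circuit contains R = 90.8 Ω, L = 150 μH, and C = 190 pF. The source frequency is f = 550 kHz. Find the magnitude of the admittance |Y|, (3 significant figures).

11.1 mS

ω = 2πf = 3.456e+06 rad/s
X_L = ωL = 518 Ω
X_C = 1/(ωC) = 1520 Ω
Parallel: admittances add. Y = 1/R + 1/(jωL) + jωC
Y = (0.0110 − j0.00127) S
|Y| = 0.0111 S → |Z| = 1/|Y| = 90.2 Ω, ∠Z = −∠Y = 6.59°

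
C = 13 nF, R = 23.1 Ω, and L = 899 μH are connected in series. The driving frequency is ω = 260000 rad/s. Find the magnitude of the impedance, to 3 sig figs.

X_L = ωL = 234 Ω
X_C = 1/(ωC) = 296 Ω
Net reactance X = X_L − X_C = -62.1 Ω
Z = 23.1 − j62.1 Ω
|Z| = √(23.1² + 62.1²) = 66.3 Ω

66.3 Ω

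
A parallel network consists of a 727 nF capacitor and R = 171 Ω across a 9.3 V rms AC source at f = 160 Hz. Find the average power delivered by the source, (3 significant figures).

506 mW

ω = 2πf = 1005 rad/s
X_C = 1/(ωC) = 1370 Ω
Parallel: admittances add. Y = 1/R + jωC
Y = (0.00585 + j0.000731) S
|Y| = 0.00589 S → |Z| = 1/|Y| = 170 Ω, ∠Z = −∠Y = -7.12°
I = V/|Z| = 54.8 mA
P = VI cos φ = 9.3 × 0.0548 × cos(-7.12°) = 506 mW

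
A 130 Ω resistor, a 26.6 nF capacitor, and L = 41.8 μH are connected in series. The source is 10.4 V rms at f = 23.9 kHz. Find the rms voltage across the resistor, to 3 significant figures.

4.89 V

ω = 2πf = 150200 rad/s
X_L = ωL = 6.28 Ω
X_C = 1/(ωC) = 250 Ω
Net reactance X = X_L − X_C = -244 Ω
Z = 130 − j244 Ω
|Z| = √(130² + 244²) = 277 Ω
I = V/|Z| = 37.6 mA
V_R = I·|Z_R| = 0.0376 × 130 = 4.89 V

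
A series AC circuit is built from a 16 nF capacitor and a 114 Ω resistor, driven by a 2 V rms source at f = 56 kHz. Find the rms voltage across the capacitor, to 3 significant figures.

1.68 V

ω = 2πf = 351900 rad/s
X_C = 1/(ωC) = 178 Ω
Z = 114 − j178 Ω
|Z| = √(114² + 178²) = 211 Ω
I = V/|Z| = 9.48 mA
V_C = I·|Z_C| = 0.00948 × 178 = 1.68 V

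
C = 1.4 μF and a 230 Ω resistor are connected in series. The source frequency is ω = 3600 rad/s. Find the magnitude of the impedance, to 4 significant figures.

X_C = 1/(ωC) = 198.4 Ω
Z = 230.0 − j198.4 Ω
|Z| = √(230.0² + 198.4²) = 303.8 Ω

303.8 Ω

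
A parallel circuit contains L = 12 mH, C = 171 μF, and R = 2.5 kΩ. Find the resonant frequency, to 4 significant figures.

ω₀ = 1/√(LC) = 1/√(0.012 × 0.000171) = 698.1 rad/s
f₀ = ω₀/(2π) = 111.1 Hz

111.1 Hz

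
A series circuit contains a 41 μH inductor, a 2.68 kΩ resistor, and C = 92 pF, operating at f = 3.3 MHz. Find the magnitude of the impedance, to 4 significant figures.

2700 Ω

ω = 2πf = 2.073e+07 rad/s
X_L = ωL = 850.1 Ω
X_C = 1/(ωC) = 524.2 Ω
Net reactance X = X_L − X_C = 325.9 Ω
Z = 2680 + j325.9 Ω
|Z| = √(2680² + 325.9²) = 2700 Ω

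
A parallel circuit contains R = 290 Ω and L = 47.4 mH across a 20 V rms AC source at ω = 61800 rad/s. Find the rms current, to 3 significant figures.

X_L = ωL = 2930 Ω
Parallel: admittances add. Y = 1/R + 1/(jωL)
Y = (0.00345 − j0.000341) S
|Y| = 0.00347 S → |Z| = 1/|Y| = 289 Ω, ∠Z = −∠Y = 5.65°
I = V/|Z| = 20/289 = 69.3 mA

69.3 mA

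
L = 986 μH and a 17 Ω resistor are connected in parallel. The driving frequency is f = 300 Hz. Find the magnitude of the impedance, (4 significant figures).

ω = 2πf = 1885 rad/s
X_L = ωL = 1.859 Ω
Parallel: admittances add. Y = 1/R + 1/(jωL)
Y = (0.05882 − j0.5380) S
|Y| = 0.5413 S → |Z| = 1/|Y| = 1.848 Ω, ∠Z = −∠Y = 83.76°

1.848 Ω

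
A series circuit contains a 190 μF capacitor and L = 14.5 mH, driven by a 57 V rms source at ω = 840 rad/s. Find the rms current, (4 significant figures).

9.638 A

X_L = ωL = 12.18 Ω
X_C = 1/(ωC) = 6.266 Ω
Net reactance X = X_L − X_C = 5.914 Ω
Z = j5.914 Ω
|Z| = √(0² + 5.914²) = 5.914 Ω
I = V/|Z| = 57/5.914 = 9.638 A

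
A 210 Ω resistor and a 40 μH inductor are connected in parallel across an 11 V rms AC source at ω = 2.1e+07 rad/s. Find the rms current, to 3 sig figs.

54.0 mA

X_L = ωL = 840 Ω
Parallel: admittances add. Y = 1/R + 1/(jωL)
Y = (0.00476 − j0.00119) S
|Y| = 0.00491 S → |Z| = 1/|Y| = 204 Ω, ∠Z = −∠Y = 14.0°
I = V/|Z| = 11/204 = 54.0 mA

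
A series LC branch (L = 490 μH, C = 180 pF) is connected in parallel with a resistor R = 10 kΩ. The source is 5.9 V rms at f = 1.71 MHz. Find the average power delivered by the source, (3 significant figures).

ω = 2πf = 1.074e+07 rad/s
X_L = ωL = 5260 Ω
X_C = 1/(ωC) = 517 Ω
Branch 1: Z₁ = R = 10000 Ω
Branch 2 (series LC): Z₂ = j(X_L − X_C) = j4750 Ω
Parallel: Z = Z₁Z₂/(Z₁+Z₂), |Z| = 4290 Ω, ∠Z = 64.6°
I = V/|Z| = 1.38 mA
P = VI cos φ = 5.9 × 0.00138 × cos(64.6°) = 3.48 mW

3.48 mW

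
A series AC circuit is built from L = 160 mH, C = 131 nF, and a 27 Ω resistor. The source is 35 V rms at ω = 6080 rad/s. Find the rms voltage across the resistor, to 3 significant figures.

X_L = ωL = 973 Ω
X_C = 1/(ωC) = 1260 Ω
Net reactance X = X_L − X_C = -283 Ω
Z = 27.0 − j283 Ω
|Z| = √(27.0² + 283²) = 284 Ω
I = V/|Z| = 123 mA
V_R = I·|Z_R| = 0.123 × 27.0 = 3.33 V

3.33 V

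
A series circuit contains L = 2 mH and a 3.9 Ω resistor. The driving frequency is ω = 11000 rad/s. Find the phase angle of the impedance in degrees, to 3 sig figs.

79.9°

X_L = ωL = 22.0 Ω
Z = 3.90 + j22.0 Ω
|Z| = √(3.90² + 22.0²) = 22.3 Ω
∠Z = arctan(22.0/3.90) = 79.9°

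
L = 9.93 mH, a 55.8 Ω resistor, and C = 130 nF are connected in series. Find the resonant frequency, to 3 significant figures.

ω₀ = 1/√(LC) = 1/√(0.00993 × 1.3e-07) = 27830 rad/s
f₀ = ω₀/(2π) = 4.43 kHz

4.43 kHz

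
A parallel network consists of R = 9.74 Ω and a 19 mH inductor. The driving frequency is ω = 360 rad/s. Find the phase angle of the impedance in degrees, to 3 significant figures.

X_L = ωL = 6.84 Ω
Parallel: admittances add. Y = 1/R + 1/(jωL)
Y = (0.103 − j0.146) S
|Y| = 0.179 S → |Z| = 1/|Y| = 5.60 Ω, ∠Z = −∠Y = 54.9°

54.9°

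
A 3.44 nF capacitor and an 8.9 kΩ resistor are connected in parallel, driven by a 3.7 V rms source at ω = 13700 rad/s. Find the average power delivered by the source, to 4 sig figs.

1.538 mW

X_C = 1/(ωC) = 21220 Ω
Parallel: admittances add. Y = 1/R + jωC
Y = (0.0001124 + j4.713e-05) S
|Y| = 0.0001218 S → |Z| = 1/|Y| = 8207 Ω, ∠Z = −∠Y = -22.76°
I = V/|Z| = 450.8 μA
P = VI cos φ = 3.7 × 0.0004508 × cos(-22.76°) = 1.538 mW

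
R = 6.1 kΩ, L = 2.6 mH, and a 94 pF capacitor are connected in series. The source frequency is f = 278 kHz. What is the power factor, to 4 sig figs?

ω = 2πf = 1.747e+06 rad/s
X_L = ωL = 4541 Ω
X_C = 1/(ωC) = 6090 Ω
Net reactance X = X_L − X_C = -1549 Ω
Z = 6100 − j1549 Ω
|Z| = √(6100² + 1549²) = 6294 Ω
∠Z = arctan(-1549/6100) = -14.25°
cos φ = cos(-14.25°) = 0.9692

0.9692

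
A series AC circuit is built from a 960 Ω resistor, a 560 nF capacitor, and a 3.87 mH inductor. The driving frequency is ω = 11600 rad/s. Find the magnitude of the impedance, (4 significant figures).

X_L = ωL = 44.89 Ω
X_C = 1/(ωC) = 153.9 Ω
Net reactance X = X_L − X_C = -109.0 Ω
Z = 960.0 − j109.0 Ω
|Z| = √(960.0² + 109.0²) = 966.2 Ω

966.2 Ω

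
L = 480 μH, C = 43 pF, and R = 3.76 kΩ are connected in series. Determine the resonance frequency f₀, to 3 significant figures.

ω₀ = 1/√(LC) = 1/√(0.00048 × 4.3e-11) = 6.961e+06 rad/s
f₀ = ω₀/(2π) = 1.11 MHz

1.11 MHz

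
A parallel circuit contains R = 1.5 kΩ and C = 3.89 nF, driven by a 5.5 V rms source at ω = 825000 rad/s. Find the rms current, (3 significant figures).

18.0 mA

X_C = 1/(ωC) = 312 Ω
Parallel: admittances add. Y = 1/R + jωC
Y = (0.000667 + j0.00321) S
|Y| = 0.00328 S → |Z| = 1/|Y| = 305 Ω, ∠Z = −∠Y = -78.3°
I = V/|Z| = 5.5/305 = 18.0 mA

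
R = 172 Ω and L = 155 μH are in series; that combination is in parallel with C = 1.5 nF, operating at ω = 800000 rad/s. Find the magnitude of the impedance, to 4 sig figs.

X_L = ωL = 124.0 Ω
X_C = 1/(ωC) = 833.3 Ω
Branch 1 (R+jX_L): Z₁ = 172.0 + j124.0 Ω, |Z₁| = 212.0 Ω
Branch 2 (−jX_C): Z₂ = −j833.3 Ω
Parallel: Z = Z₁Z₂/(Z₁+Z₂), |Z| = 242.1 Ω, ∠Z = 22.16°

242.1 Ω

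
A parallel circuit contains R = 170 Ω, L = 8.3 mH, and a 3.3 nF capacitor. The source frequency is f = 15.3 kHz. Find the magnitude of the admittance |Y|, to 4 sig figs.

5.956 mS

ω = 2πf = 96130 rad/s
X_L = ωL = 797.9 Ω
X_C = 1/(ωC) = 3152 Ω
Parallel: admittances add. Y = 1/R + 1/(jωL) + jωC
Y = (0.005882 − j0.0009360) S
|Y| = 0.005956 S → |Z| = 1/|Y| = 167.9 Ω, ∠Z = −∠Y = 9.042°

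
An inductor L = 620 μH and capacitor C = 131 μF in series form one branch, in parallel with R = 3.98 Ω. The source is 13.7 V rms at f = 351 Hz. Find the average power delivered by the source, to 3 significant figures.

ω = 2πf = 2205 rad/s
X_L = ωL = 1.37 Ω
X_C = 1/(ωC) = 3.46 Ω
Branch 1: Z₁ = R = 3.98 Ω
Branch 2 (series LC): Z₂ = j(X_L − X_C) = −j2.09 Ω
Parallel: Z = Z₁Z₂/(Z₁+Z₂), |Z| = 1.85 Ω, ∠Z = -62.3°
I = V/|Z| = 7.39 A
P = VI cos φ = 13.7 × 7.39 × cos(-62.3°) = 47.2 W

47.2 W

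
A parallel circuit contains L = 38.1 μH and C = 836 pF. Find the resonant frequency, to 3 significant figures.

892 kHz

ω₀ = 1/√(LC) = 1/√(3.81e-05 × 8.36e-10) = 5.603e+06 rad/s
f₀ = ω₀/(2π) = 892 kHz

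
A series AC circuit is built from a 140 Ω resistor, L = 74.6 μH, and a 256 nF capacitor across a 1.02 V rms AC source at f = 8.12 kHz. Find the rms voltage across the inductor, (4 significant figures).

ω = 2πf = 51020 rad/s
X_L = ωL = 3.806 Ω
X_C = 1/(ωC) = 76.56 Ω
Net reactance X = X_L − X_C = -72.76 Ω
Z = 140.0 − j72.76 Ω
|Z| = √(140.0² + 72.76²) = 157.8 Ω
I = V/|Z| = 6.465 mA
V_L = I·|Z_L| = 0.006465 × 3.806 = 0.02461 V

0.02461 V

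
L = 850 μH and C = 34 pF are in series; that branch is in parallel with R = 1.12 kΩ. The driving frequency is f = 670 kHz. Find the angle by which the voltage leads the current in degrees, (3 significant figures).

-18.2°

ω = 2πf = 4.21e+06 rad/s
X_L = ωL = 3580 Ω
X_C = 1/(ωC) = 6990 Ω
Branch 1: Z₁ = R = 1120 Ω
Branch 2 (series LC): Z₂ = j(X_L − X_C) = −j3410 Ω
Parallel: Z = Z₁Z₂/(Z₁+Z₂), |Z| = 1060 Ω, ∠Z = -18.2°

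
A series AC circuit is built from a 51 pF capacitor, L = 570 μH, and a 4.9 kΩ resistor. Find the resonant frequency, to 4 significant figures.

ω₀ = 1/√(LC) = 1/√(0.00057 × 5.1e-11) = 5.865e+06 rad/s
f₀ = ω₀/(2π) = 933.5 kHz

933.5 kHz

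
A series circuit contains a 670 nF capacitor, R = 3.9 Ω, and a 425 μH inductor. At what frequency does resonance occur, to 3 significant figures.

9.43 kHz

ω₀ = 1/√(LC) = 1/√(0.000425 × 6.7e-07) = 59260 rad/s
f₀ = ω₀/(2π) = 9.43 kHz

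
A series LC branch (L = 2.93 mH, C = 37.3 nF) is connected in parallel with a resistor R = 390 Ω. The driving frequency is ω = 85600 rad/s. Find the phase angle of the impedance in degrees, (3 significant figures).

X_L = ωL = 251 Ω
X_C = 1/(ωC) = 313 Ω
Branch 1: Z₁ = R = 390 Ω
Branch 2 (series LC): Z₂ = j(X_L − X_C) = −j62.4 Ω
Parallel: Z = Z₁Z₂/(Z₁+Z₂), |Z| = 61.6 Ω, ∠Z = -80.9°

-80.9°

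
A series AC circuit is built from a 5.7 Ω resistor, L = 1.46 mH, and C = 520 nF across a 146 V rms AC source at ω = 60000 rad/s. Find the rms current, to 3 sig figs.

2.61 A

X_L = ωL = 87.6 Ω
X_C = 1/(ωC) = 32.1 Ω
Net reactance X = X_L − X_C = 55.5 Ω
Z = 5.70 + j55.5 Ω
|Z| = √(5.70² + 55.5²) = 55.8 Ω
I = V/|Z| = 146/55.8 = 2.61 A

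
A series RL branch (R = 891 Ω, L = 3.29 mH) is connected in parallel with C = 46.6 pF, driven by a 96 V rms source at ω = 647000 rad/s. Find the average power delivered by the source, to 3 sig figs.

X_L = ωL = 2130 Ω
X_C = 1/(ωC) = 33200 Ω
Branch 1 (R+jX_L): Z₁ = 891 + j2130 Ω, |Z₁| = 2310 Ω
Branch 2 (−jX_C): Z₂ = −j33200 Ω
Parallel: Z = Z₁Z₂/(Z₁+Z₂), |Z| = 2460 Ω, ∠Z = 65.6°
I = V/|Z| = 38.9 mA
P = VI cos φ = 96 × 0.0389 × cos(65.6°) = 1.54 W

1.54 W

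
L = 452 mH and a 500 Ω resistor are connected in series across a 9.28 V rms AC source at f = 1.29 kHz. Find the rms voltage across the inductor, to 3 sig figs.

ω = 2πf = 8105 rad/s
X_L = ωL = 3660 Ω
Z = 500 + j3660 Ω
|Z| = √(500² + 3660²) = 3700 Ω
I = V/|Z| = 2.51 mA
V_L = I·|Z_L| = 0.00251 × 3660 = 9.19 V

9.19 V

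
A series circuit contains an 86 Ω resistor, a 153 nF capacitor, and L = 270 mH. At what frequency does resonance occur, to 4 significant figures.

783.1 Hz

ω₀ = 1/√(LC) = 1/√(0.27 × 1.53e-07) = 4920 rad/s
f₀ = ω₀/(2π) = 783.1 Hz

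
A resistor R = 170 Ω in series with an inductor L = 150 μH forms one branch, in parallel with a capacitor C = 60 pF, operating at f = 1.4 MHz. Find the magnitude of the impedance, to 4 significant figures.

4202 Ω

ω = 2πf = 8.796e+06 rad/s
X_L = ωL = 1319 Ω
X_C = 1/(ωC) = 1895 Ω
Branch 1 (R+jX_L): Z₁ = 170.0 + j1319 Ω, |Z₁| = 1330 Ω
Branch 2 (−jX_C): Z₂ = −j1895 Ω
Parallel: Z = Z₁Z₂/(Z₁+Z₂), |Z| = 4202 Ω, ∠Z = 66.19°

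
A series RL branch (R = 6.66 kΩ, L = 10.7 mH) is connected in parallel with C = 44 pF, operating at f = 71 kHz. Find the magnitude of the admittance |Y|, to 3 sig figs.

112 μS

ω = 2πf = 446100 rad/s
X_L = ωL = 4770 Ω
X_C = 1/(ωC) = 50900 Ω
Branch 1 (R+jX_L): Z₁ = 6660 + j4770 Ω, |Z₁| = 8190 Ω
Branch 2 (−jX_C): Z₂ = −j50900 Ω
Parallel: Z = Z₁Z₂/(Z₁+Z₂), |Z| = 8950 Ω, ∠Z = 27.4°
|Y| = 1/|Z| = 112 μS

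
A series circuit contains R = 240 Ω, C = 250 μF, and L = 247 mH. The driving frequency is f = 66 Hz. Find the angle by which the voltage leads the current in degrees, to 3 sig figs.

21.1°

ω = 2πf = 414.7 rad/s
X_L = ωL = 102 Ω
X_C = 1/(ωC) = 9.65 Ω
Net reactance X = X_L − X_C = 92.8 Ω
Z = 240 + j92.8 Ω
|Z| = √(240² + 92.8²) = 257 Ω
∠Z = arctan(92.8/240) = 21.1°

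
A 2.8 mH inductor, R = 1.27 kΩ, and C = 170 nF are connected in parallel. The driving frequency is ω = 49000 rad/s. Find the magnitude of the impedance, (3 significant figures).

766 Ω

X_L = ωL = 137 Ω
X_C = 1/(ωC) = 120 Ω
Parallel: admittances add. Y = 1/R + 1/(jωL) + jωC
Y = (0.000787 + j0.00104) S
|Y| = 0.00131 S → |Z| = 1/|Y| = 766 Ω, ∠Z = −∠Y = -52.9°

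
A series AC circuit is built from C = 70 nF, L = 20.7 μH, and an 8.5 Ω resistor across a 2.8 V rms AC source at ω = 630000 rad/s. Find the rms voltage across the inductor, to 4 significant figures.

2.842 V

X_L = ωL = 13.04 Ω
X_C = 1/(ωC) = 22.68 Ω
Net reactance X = X_L − X_C = -9.635 Ω
Z = 8.500 − j9.635 Ω
|Z| = √(8.500² + 9.635²) = 12.85 Ω
I = V/|Z| = 217.9 mA
V_L = I·|Z_L| = 0.2179 × 13.04 = 2.842 V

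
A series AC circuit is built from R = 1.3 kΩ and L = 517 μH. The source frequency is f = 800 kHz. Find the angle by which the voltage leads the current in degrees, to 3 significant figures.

63.4°

ω = 2πf = 5.027e+06 rad/s
X_L = ωL = 2600 Ω
Z = 1300 + j2600 Ω
|Z| = √(1300² + 2600²) = 2910 Ω
∠Z = arctan(2600/1300) = 63.4°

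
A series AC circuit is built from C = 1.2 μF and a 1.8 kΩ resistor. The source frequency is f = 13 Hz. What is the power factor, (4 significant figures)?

0.1737

ω = 2πf = 81.68 rad/s
X_C = 1/(ωC) = 10200 Ω
Z = 1800 − j10200 Ω
|Z| = √(1800² + 10200²) = 10360 Ω
∠Z = arctan(-10200/1800) = -79.99°
cos φ = cos(-79.99°) = 0.1737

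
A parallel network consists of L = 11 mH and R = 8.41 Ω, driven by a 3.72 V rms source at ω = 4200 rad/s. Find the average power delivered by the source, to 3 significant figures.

1.65 W

X_L = ωL = 46.2 Ω
Parallel: admittances add. Y = 1/R + 1/(jωL)
Y = (0.119 − j0.0216) S
|Y| = 0.121 S → |Z| = 1/|Y| = 8.27 Ω, ∠Z = −∠Y = 10.3°
I = V/|Z| = 450 mA
P = VI cos φ = 3.72 × 0.450 × cos(10.3°) = 1.65 W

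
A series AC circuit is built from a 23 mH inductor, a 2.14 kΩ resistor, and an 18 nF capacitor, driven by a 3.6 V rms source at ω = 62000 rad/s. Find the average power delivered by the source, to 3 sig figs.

5.71 mW

X_L = ωL = 1430 Ω
X_C = 1/(ωC) = 896 Ω
Net reactance X = X_L − X_C = 530 Ω
Z = 2140 + j530 Ω
|Z| = √(2140² + 530²) = 2200 Ω
∠Z = arctan(530/2140) = 13.9°
I = V/|Z| = 1.63 mA
P = VI cos φ = 3.6 × 0.00163 × cos(13.9°) = 5.71 mW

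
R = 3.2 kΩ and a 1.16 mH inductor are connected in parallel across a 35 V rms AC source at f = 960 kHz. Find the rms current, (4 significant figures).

12.03 mA

ω = 2πf = 6.032e+06 rad/s
X_L = ωL = 6997 Ω
Parallel: admittances add. Y = 1/R + 1/(jωL)
Y = (0.0003125 − j0.0001429) S
|Y| = 0.0003436 S → |Z| = 1/|Y| = 2910 Ω, ∠Z = −∠Y = 24.58°
I = V/|Z| = 35/2910 = 12.03 mA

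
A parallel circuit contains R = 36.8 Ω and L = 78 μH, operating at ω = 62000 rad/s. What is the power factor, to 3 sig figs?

0.130

X_L = ωL = 4.84 Ω
Parallel: admittances add. Y = 1/R + 1/(jωL)
Y = (0.0272 − j0.207) S
|Y| = 0.209 S → |Z| = 1/|Y| = 4.79 Ω, ∠Z = −∠Y = 82.5°
cos φ = cos(82.5°) = 0.130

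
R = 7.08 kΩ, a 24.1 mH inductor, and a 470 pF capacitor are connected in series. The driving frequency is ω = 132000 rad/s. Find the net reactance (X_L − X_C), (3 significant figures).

X_L = ωL = 3180 Ω
X_C = 1/(ωC) = 16100 Ω
X = 3180 − 16100 = -12900 Ω

-12900 Ω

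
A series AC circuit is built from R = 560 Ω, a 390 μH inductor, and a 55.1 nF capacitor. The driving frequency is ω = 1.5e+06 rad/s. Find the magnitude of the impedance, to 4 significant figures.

X_L = ωL = 585.0 Ω
X_C = 1/(ωC) = 12.10 Ω
Net reactance X = X_L − X_C = 572.9 Ω
Z = 560.0 + j572.9 Ω
|Z| = √(560.0² + 572.9²) = 801.1 Ω

801.1 Ω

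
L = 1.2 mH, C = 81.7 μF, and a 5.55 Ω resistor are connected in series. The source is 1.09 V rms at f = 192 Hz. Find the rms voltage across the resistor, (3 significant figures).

0.586 V

ω = 2πf = 1206 rad/s
X_L = ωL = 1.45 Ω
X_C = 1/(ωC) = 10.1 Ω
Net reactance X = X_L − X_C = -8.70 Ω
Z = 5.55 − j8.70 Ω
|Z| = √(5.55² + 8.70²) = 10.3 Ω
I = V/|Z| = 106 mA
V_R = I·|Z_R| = 0.106 × 5.55 = 0.586 V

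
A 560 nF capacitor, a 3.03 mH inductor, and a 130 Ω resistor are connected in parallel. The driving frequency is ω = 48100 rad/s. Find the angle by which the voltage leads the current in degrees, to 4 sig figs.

X_L = ωL = 145.7 Ω
X_C = 1/(ωC) = 37.13 Ω
Parallel: admittances add. Y = 1/R + 1/(jωL) + jωC
Y = (0.007692 + j0.02007) S
|Y| = 0.02150 S → |Z| = 1/|Y| = 46.52 Ω, ∠Z = −∠Y = -69.03°

-69.03°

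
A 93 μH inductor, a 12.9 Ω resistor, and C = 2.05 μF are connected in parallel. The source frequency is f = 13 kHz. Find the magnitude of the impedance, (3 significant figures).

ω = 2πf = 81680 rad/s
X_L = ωL = 7.60 Ω
X_C = 1/(ωC) = 5.97 Ω
Parallel: admittances add. Y = 1/R + 1/(jωL) + jωC
Y = (0.0775 + j0.0358) S
|Y| = 0.0854 S → |Z| = 1/|Y| = 11.7 Ω, ∠Z = −∠Y = -24.8°

11.7 Ω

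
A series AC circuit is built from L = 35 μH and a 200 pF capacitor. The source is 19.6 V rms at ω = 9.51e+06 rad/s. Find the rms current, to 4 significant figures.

X_L = ωL = 332.8 Ω
X_C = 1/(ωC) = 525.8 Ω
Net reactance X = X_L − X_C = -192.9 Ω
Z = − j192.9 Ω
|Z| = √(0² + 192.9²) = 192.9 Ω
I = V/|Z| = 19.6/192.9 = 101.6 mA

101.6 mA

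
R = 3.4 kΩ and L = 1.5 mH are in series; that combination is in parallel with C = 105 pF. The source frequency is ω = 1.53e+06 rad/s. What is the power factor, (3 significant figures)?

0.993

X_L = ωL = 2300 Ω
X_C = 1/(ωC) = 6220 Ω
Branch 1 (R+jX_L): Z₁ = 3400 + j2300 Ω, |Z₁| = 4100 Ω
Branch 2 (−jX_C): Z₂ = −j6220 Ω
Parallel: Z = Z₁Z₂/(Z₁+Z₂), |Z| = 4910 Ω, ∠Z = -6.85°
cos φ = cos(-6.85°) = 0.993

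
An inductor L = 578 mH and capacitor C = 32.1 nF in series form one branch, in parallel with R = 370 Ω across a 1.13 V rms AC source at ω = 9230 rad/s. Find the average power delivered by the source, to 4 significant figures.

3.451 mW

X_L = ωL = 5335 Ω
X_C = 1/(ωC) = 3375 Ω
Branch 1: Z₁ = R = 370.0 Ω
Branch 2 (series LC): Z₂ = j(X_L − X_C) = j1960 Ω
Parallel: Z = Z₁Z₂/(Z₁+Z₂), |Z| = 363.6 Ω, ∠Z = 10.69°
I = V/|Z| = 3.108 mA
P = VI cos φ = 1.13 × 0.003108 × cos(10.69°) = 3.451 mW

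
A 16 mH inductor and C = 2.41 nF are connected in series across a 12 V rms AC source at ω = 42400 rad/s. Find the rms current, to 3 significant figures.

X_L = ωL = 678 Ω
X_C = 1/(ωC) = 9790 Ω
Net reactance X = X_L − X_C = -9110 Ω
Z = − j9110 Ω
|Z| = √(0² + 9110²) = 9110 Ω
I = V/|Z| = 12/9110 = 1.32 mA

1.32 mA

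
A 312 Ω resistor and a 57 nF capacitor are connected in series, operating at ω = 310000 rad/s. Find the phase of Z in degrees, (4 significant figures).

X_C = 1/(ωC) = 56.59 Ω
Z = 312.0 − j56.59 Ω
|Z| = √(312.0² + 56.59²) = 317.1 Ω
∠Z = arctan(-56.59/312.0) = -10.28°

-10.28°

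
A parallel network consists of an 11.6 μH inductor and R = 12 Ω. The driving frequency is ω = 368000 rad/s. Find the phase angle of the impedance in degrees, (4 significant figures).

70.42°

X_L = ωL = 4.269 Ω
Parallel: admittances add. Y = 1/R + 1/(jωL)
Y = (0.08333 − j0.2343) S
|Y| = 0.2486 S → |Z| = 1/|Y| = 4.022 Ω, ∠Z = −∠Y = 70.42°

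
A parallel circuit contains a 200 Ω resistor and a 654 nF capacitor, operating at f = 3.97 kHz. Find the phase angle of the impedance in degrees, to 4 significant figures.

-72.96°

ω = 2πf = 24940 rad/s
X_C = 1/(ωC) = 61.30 Ω
Parallel: admittances add. Y = 1/R + jωC
Y = (0.005000 + j0.01631) S
|Y| = 0.01706 S → |Z| = 1/|Y| = 58.61 Ω, ∠Z = −∠Y = -72.96°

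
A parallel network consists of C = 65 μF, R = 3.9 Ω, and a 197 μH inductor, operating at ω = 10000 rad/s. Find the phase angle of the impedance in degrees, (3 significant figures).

-29.0°

X_L = ωL = 1.97 Ω
X_C = 1/(ωC) = 1.54 Ω
Parallel: admittances add. Y = 1/R + 1/(jωL) + jωC
Y = (0.256 + j0.142) S
|Y| = 0.293 S → |Z| = 1/|Y| = 3.41 Ω, ∠Z = −∠Y = -29.0°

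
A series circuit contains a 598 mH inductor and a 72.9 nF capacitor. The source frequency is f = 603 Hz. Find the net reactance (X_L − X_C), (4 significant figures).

-1355 Ω

ω = 2πf = 3789 rad/s
X_L = ωL = 2266 Ω
X_C = 1/(ωC) = 3621 Ω
X = 2266 − 3621 = -1355 Ω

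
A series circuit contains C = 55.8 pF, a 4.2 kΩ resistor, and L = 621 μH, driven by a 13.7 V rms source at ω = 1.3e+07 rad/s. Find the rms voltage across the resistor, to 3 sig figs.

7.28 V

X_L = ωL = 8070 Ω
X_C = 1/(ωC) = 1380 Ω
Net reactance X = X_L − X_C = 6690 Ω
Z = 4200 + j6690 Ω
|Z| = √(4200² + 6690²) = 7900 Ω
I = V/|Z| = 1.73 mA
V_R = I·|Z_R| = 0.00173 × 4200 = 7.28 V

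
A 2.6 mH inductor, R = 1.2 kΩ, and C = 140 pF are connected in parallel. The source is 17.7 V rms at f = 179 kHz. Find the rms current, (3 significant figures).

ω = 2πf = 1.125e+06 rad/s
X_L = ωL = 2920 Ω
X_C = 1/(ωC) = 6350 Ω
Parallel: admittances add. Y = 1/R + 1/(jωL) + jωC
Y = (0.000833 − j0.000185) S
|Y| = 0.000854 S → |Z| = 1/|Y| = 1170 Ω, ∠Z = −∠Y = 12.5°
I = V/|Z| = 17.7/1170 = 15.1 mA

15.1 mA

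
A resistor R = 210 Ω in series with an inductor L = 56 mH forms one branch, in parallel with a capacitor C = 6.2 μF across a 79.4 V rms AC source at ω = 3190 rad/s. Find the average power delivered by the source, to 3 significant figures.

X_L = ωL = 179 Ω
X_C = 1/(ωC) = 50.6 Ω
Branch 1 (R+jX_L): Z₁ = 210 + j179 Ω, |Z₁| = 276 Ω
Branch 2 (−jX_C): Z₂ = −j50.6 Ω
Parallel: Z = Z₁Z₂/(Z₁+Z₂), |Z| = 56.7 Ω, ∠Z = -81.0°
I = V/|Z| = 1.40 A
P = VI cos φ = 79.4 × 1.40 × cos(-81.0°) = 17.4 W

17.4 W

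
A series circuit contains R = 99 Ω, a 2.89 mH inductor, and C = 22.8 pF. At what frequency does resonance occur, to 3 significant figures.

620 kHz

ω₀ = 1/√(LC) = 1/√(0.00289 × 2.28e-11) = 3.896e+06 rad/s
f₀ = ω₀/(2π) = 620 kHz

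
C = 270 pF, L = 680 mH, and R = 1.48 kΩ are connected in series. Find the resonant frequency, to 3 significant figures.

11.7 kHz

ω₀ = 1/√(LC) = 1/√(0.68 × 2.7e-10) = 73800 rad/s
f₀ = ω₀/(2π) = 11.7 kHz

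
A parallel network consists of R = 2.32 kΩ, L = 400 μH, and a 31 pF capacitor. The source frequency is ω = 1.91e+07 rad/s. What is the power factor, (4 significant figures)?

0.6828

X_L = ωL = 7640 Ω
X_C = 1/(ωC) = 1689 Ω
Parallel: admittances add. Y = 1/R + 1/(jωL) + jωC
Y = (0.0004310 + j0.0004612) S
|Y| = 0.0006313 S → |Z| = 1/|Y| = 1584 Ω, ∠Z = −∠Y = -46.94°
cos φ = cos(-46.94°) = 0.6828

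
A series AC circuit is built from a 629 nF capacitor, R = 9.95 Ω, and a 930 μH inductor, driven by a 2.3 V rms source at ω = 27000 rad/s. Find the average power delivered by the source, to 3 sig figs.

42.5 mW

X_L = ωL = 25.1 Ω
X_C = 1/(ωC) = 58.9 Ω
Net reactance X = X_L − X_C = -33.8 Ω
Z = 9.95 − j33.8 Ω
|Z| = √(9.95² + 33.8²) = 35.2 Ω
∠Z = arctan(-33.8/9.95) = -73.6°
I = V/|Z| = 65.3 mA
P = VI cos φ = 2.3 × 0.0653 × cos(-73.6°) = 42.5 mW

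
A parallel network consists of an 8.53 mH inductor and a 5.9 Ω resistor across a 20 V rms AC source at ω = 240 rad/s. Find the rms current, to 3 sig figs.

10.3 A

X_L = ωL = 2.05 Ω
Parallel: admittances add. Y = 1/R + 1/(jωL)
Y = (0.169 − j0.488) S
|Y| = 0.517 S → |Z| = 1/|Y| = 1.93 Ω, ∠Z = −∠Y = 70.9°
I = V/|Z| = 20/1.93 = 10.3 A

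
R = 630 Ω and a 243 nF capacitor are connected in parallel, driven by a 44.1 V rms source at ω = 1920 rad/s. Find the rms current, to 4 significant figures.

X_C = 1/(ωC) = 2143 Ω
Parallel: admittances add. Y = 1/R + jωC
Y = (0.001587 + j0.0004666) S
|Y| = 0.001654 S → |Z| = 1/|Y| = 604.4 Ω, ∠Z = −∠Y = -16.38°
I = V/|Z| = 44.1/604.4 = 72.96 mA

72.96 mA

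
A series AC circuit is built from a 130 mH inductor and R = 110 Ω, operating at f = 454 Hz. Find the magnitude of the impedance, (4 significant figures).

ω = 2πf = 2853 rad/s
X_L = ωL = 370.8 Ω
Z = 110.0 + j370.8 Ω
|Z| = √(110.0² + 370.8²) = 386.8 Ω

386.8 Ω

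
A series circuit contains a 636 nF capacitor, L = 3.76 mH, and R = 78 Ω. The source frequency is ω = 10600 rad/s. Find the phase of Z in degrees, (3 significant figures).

-54.3°

X_L = ωL = 39.9 Ω
X_C = 1/(ωC) = 148 Ω
Net reactance X = X_L − X_C = -108 Ω
Z = 78.0 − j108 Ω
|Z| = √(78.0² + 108²) = 134 Ω
∠Z = arctan(-108/78.0) = -54.3°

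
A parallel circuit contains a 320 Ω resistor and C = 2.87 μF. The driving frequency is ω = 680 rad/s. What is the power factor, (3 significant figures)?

0.848

X_C = 1/(ωC) = 512 Ω
Parallel: admittances add. Y = 1/R + jωC
Y = (0.00313 + j0.00195) S
|Y| = 0.00368 S → |Z| = 1/|Y| = 271 Ω, ∠Z = −∠Y = -32.0°
cos φ = cos(-32.0°) = 0.848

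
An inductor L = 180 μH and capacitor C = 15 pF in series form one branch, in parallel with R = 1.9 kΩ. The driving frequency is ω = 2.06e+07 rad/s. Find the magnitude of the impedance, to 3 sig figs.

X_L = ωL = 3710 Ω
X_C = 1/(ωC) = 3240 Ω
Branch 1: Z₁ = R = 1900 Ω
Branch 2 (series LC): Z₂ = j(X_L − X_C) = j472 Ω
Parallel: Z = Z₁Z₂/(Z₁+Z₂), |Z| = 458 Ω, ∠Z = 76.1°

458 Ω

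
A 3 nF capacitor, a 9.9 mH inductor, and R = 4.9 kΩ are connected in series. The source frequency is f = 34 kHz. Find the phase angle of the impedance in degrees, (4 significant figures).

ω = 2πf = 213600 rad/s
X_L = ωL = 2115 Ω
X_C = 1/(ωC) = 1560 Ω
Net reactance X = X_L − X_C = 554.6 Ω
Z = 4900 + j554.6 Ω
|Z| = √(4900² + 554.6²) = 4931 Ω
∠Z = arctan(554.6/4900) = 6.457°

6.457°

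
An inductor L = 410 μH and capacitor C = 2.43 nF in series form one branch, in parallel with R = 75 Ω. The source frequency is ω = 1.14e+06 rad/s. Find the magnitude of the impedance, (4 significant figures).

X_L = ωL = 467.4 Ω
X_C = 1/(ωC) = 361.0 Ω
Branch 1: Z₁ = R = 75.00 Ω
Branch 2 (series LC): Z₂ = j(X_L − X_C) = j106.4 Ω
Parallel: Z = Z₁Z₂/(Z₁+Z₂), |Z| = 61.30 Ω, ∠Z = 35.18°

61.30 Ω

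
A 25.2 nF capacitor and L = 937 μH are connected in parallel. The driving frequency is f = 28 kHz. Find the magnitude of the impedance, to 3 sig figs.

612 Ω

ω = 2πf = 175900 rad/s
X_L = ωL = 165 Ω
X_C = 1/(ωC) = 226 Ω
Parallel: admittances add. Y = 1/(jωL) + jωC
Y = (0 − j0.00163) S
|Y| = 0.00163 S → |Z| = 1/|Y| = 612 Ω, ∠Z = −∠Y = 90.0°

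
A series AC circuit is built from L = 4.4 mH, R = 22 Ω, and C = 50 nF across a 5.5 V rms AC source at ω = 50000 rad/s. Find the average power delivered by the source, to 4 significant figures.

X_L = ωL = 220.0 Ω
X_C = 1/(ωC) = 400.0 Ω
Net reactance X = X_L − X_C = -180.0 Ω
Z = 22.00 − j180.0 Ω
|Z| = √(22.00² + 180.0²) = 181.3 Ω
∠Z = arctan(-180.0/22.00) = -83.03°
I = V/|Z| = 30.33 mA
P = VI cos φ = 5.5 × 0.03033 × cos(-83.03°) = 20.24 mW

20.24 mW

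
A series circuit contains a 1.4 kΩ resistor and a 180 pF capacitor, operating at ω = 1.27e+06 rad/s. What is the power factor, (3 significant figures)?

0.305

X_C = 1/(ωC) = 4370 Ω
Z = 1400 − j4370 Ω
|Z| = √(1400² + 4370²) = 4590 Ω
∠Z = arctan(-4370/1400) = -72.3°
cos φ = cos(-72.3°) = 0.305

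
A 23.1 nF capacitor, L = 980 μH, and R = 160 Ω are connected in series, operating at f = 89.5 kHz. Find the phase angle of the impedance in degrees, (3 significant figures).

ω = 2πf = 562300 rad/s
X_L = ωL = 551 Ω
X_C = 1/(ωC) = 77.0 Ω
Net reactance X = X_L − X_C = 474 Ω
Z = 160 + j474 Ω
|Z| = √(160² + 474²) = 500 Ω
∠Z = arctan(474/160) = 71.4°

71.4°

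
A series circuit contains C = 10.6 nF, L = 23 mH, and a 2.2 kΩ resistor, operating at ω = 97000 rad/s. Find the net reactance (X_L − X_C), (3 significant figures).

X_L = ωL = 2230 Ω
X_C = 1/(ωC) = 973 Ω
X = 2230 − 973 = 1260 Ω

1260 Ω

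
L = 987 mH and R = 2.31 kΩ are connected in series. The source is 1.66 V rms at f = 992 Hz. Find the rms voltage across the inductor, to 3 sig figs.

1.55 V

ω = 2πf = 6233 rad/s
X_L = ωL = 6150 Ω
Z = 2310 + j6150 Ω
|Z| = √(2310² + 6150²) = 6570 Ω
I = V/|Z| = 253 μA
V_L = I·|Z_L| = 0.000253 × 6150 = 1.55 V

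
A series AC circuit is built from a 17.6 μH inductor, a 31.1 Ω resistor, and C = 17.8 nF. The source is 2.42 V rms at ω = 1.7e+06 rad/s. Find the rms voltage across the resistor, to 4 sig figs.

X_L = ωL = 29.92 Ω
X_C = 1/(ωC) = 33.05 Ω
Net reactance X = X_L − X_C = -3.127 Ω
Z = 31.10 − j3.127 Ω
|Z| = √(31.10² + 3.127²) = 31.26 Ω
I = V/|Z| = 77.42 mA
V_R = I·|Z_R| = 0.07742 × 31.10 = 2.408 V

2.408 V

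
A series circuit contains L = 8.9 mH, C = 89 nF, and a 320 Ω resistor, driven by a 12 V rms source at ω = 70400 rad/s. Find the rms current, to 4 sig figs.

X_L = ωL = 626.6 Ω
X_C = 1/(ωC) = 159.6 Ω
Net reactance X = X_L − X_C = 467.0 Ω
Z = 320.0 + j467.0 Ω
|Z| = √(320.0² + 467.0²) = 566.1 Ω
I = V/|Z| = 12/566.1 = 21.20 mA

21.20 mA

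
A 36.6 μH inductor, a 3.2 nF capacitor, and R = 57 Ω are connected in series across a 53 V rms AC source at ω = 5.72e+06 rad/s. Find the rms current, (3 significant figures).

321 mA

X_L = ωL = 209 Ω
X_C = 1/(ωC) = 54.6 Ω
Net reactance X = X_L − X_C = 155 Ω
Z = 57.0 + j155 Ω
|Z| = √(57.0² + 155²) = 165 Ω
I = V/|Z| = 53/165 = 321 mA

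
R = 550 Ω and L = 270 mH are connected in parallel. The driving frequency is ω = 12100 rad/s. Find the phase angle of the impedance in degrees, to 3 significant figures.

9.56°

X_L = ωL = 3270 Ω
Parallel: admittances add. Y = 1/R + 1/(jωL)
Y = (0.00182 − j0.000306) S
|Y| = 0.00184 S → |Z| = 1/|Y| = 542 Ω, ∠Z = −∠Y = 9.56°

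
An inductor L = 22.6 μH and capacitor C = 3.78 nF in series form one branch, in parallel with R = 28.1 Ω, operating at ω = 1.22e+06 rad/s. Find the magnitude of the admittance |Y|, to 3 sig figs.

36.0 mS

X_L = ωL = 27.6 Ω
X_C = 1/(ωC) = 217 Ω
Branch 1: Z₁ = R = 28.1 Ω
Branch 2 (series LC): Z₂ = j(X_L − X_C) = −j189 Ω
Parallel: Z = Z₁Z₂/(Z₁+Z₂), |Z| = 27.8 Ω, ∠Z = -8.44°
|Y| = 1/|Z| = 36.0 mS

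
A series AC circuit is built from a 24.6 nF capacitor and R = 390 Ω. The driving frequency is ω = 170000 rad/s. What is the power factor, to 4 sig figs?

0.8525

X_C = 1/(ωC) = 239.1 Ω
Z = 390.0 − j239.1 Ω
|Z| = √(390.0² + 239.1²) = 457.5 Ω
∠Z = arctan(-239.1/390.0) = -31.51°
cos φ = cos(-31.51°) = 0.8525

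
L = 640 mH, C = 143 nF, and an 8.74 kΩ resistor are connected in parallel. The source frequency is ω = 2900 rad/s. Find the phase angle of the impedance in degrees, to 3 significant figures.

X_L = ωL = 1860 Ω
X_C = 1/(ωC) = 2410 Ω
Parallel: admittances add. Y = 1/R + 1/(jωL) + jωC
Y = (0.000114 − j0.000124) S
|Y| = 0.000169 S → |Z| = 1/|Y| = 5920 Ω, ∠Z = −∠Y = 47.3°

47.3°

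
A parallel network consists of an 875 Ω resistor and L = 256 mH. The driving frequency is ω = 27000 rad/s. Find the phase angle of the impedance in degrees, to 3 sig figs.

X_L = ωL = 6910 Ω
Parallel: admittances add. Y = 1/R + 1/(jωL)
Y = (0.00114 − j0.000145) S
|Y| = 0.00115 S → |Z| = 1/|Y| = 868 Ω, ∠Z = −∠Y = 7.21°

7.21°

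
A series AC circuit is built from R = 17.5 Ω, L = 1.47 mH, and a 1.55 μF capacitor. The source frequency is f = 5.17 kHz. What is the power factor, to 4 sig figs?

ω = 2πf = 32480 rad/s
X_L = ωL = 47.75 Ω
X_C = 1/(ωC) = 19.86 Ω
Net reactance X = X_L − X_C = 27.89 Ω
Z = 17.50 + j27.89 Ω
|Z| = √(17.50² + 27.89²) = 32.93 Ω
∠Z = arctan(27.89/17.50) = 57.89°
cos φ = cos(57.89°) = 0.5315

0.5315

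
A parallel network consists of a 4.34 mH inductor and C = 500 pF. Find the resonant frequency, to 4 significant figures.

ω₀ = 1/√(LC) = 1/√(0.00434 × 5e-10) = 678800 rad/s
f₀ = ω₀/(2π) = 108.0 kHz

108.0 kHz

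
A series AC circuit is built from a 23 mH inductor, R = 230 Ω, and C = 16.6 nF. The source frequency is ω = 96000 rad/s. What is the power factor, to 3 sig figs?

0.144

X_L = ωL = 2210 Ω
X_C = 1/(ωC) = 628 Ω
Net reactance X = X_L − X_C = 1580 Ω
Z = 230 + j1580 Ω
|Z| = √(230² + 1580²) = 1600 Ω
∠Z = arctan(1580/230) = 81.7°
cos φ = cos(81.7°) = 0.144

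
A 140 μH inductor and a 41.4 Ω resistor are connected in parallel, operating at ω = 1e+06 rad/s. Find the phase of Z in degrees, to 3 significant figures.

X_L = ωL = 140 Ω
Parallel: admittances add. Y = 1/R + 1/(jωL)
Y = (0.0242 − j0.00714) S
|Y| = 0.0252 S → |Z| = 1/|Y| = 39.7 Ω, ∠Z = −∠Y = 16.5°

16.5°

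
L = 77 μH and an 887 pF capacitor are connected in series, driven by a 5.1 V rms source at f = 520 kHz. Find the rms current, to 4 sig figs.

54.56 mA

ω = 2πf = 3.267e+06 rad/s
X_L = ωL = 251.6 Ω
X_C = 1/(ωC) = 345.1 Ω
Net reactance X = X_L − X_C = -93.48 Ω
Z = − j93.48 Ω
|Z| = √(0² + 93.48²) = 93.48 Ω
I = V/|Z| = 5.1/93.48 = 54.56 mA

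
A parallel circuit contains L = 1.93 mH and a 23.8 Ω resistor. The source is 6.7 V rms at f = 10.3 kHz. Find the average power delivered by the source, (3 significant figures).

1.89 W

ω = 2πf = 64720 rad/s
X_L = ωL = 125 Ω
Parallel: admittances add. Y = 1/R + 1/(jωL)
Y = (0.0420 − j0.00801) S
|Y| = 0.0428 S → |Z| = 1/|Y| = 23.4 Ω, ∠Z = −∠Y = 10.8°
I = V/|Z| = 287 mA
P = VI cos φ = 6.7 × 0.287 × cos(10.8°) = 1.89 W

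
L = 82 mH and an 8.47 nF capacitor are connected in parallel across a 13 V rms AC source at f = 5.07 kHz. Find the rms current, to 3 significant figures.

ω = 2πf = 31860 rad/s
X_L = ωL = 2610 Ω
X_C = 1/(ωC) = 3710 Ω
Parallel: admittances add. Y = 1/(jωL) + jωC
Y = (0 − j0.000113) S
|Y| = 0.000113 S → |Z| = 1/|Y| = 8850 Ω, ∠Z = −∠Y = 90.0°
I = V/|Z| = 13/8850 = 1.47 mA

1.47 mA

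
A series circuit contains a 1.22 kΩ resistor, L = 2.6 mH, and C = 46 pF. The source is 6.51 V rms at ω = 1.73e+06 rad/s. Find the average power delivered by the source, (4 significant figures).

X_L = ωL = 4498 Ω
X_C = 1/(ωC) = 12570 Ω
Net reactance X = X_L − X_C = -8068 Ω
Z = 1220 − j8068 Ω
|Z| = √(1220² + 8068²) = 8160 Ω
∠Z = arctan(-8068/1220) = -81.40°
I = V/|Z| = 797.8 μA
P = VI cos φ = 6.51 × 0.0007978 × cos(-81.40°) = 776.6 μW

776.6 μW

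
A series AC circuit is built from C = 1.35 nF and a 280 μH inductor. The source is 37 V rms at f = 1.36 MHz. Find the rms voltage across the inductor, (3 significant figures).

38.4 V

ω = 2πf = 8.545e+06 rad/s
X_L = ωL = 2390 Ω
X_C = 1/(ωC) = 86.7 Ω
Net reactance X = X_L − X_C = 2310 Ω
Z = j2310 Ω
|Z| = √(0² + 2310²) = 2310 Ω
I = V/|Z| = 16.0 mA
V_L = I·|Z_L| = 0.0160 × 2390 = 38.4 V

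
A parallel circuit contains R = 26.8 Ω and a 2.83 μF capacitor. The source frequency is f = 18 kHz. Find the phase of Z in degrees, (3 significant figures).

-83.4°

ω = 2πf = 113100 rad/s
X_C = 1/(ωC) = 3.12 Ω
Parallel: admittances add. Y = 1/R + jωC
Y = (0.0373 + j0.320) S
|Y| = 0.322 S → |Z| = 1/|Y| = 3.10 Ω, ∠Z = −∠Y = -83.4°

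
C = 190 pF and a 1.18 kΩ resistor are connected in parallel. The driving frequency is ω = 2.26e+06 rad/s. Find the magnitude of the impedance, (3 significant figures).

1050 Ω

X_C = 1/(ωC) = 2330 Ω
Parallel: admittances add. Y = 1/R + jωC
Y = (0.000847 + j0.000429) S
|Y| = 0.000950 S → |Z| = 1/|Y| = 1050 Ω, ∠Z = −∠Y = -26.9°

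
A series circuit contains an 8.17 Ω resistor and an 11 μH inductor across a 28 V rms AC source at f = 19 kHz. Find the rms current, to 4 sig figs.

ω = 2πf = 119400 rad/s
X_L = ωL = 1.313 Ω
Z = 8.170 + j1.313 Ω
|Z| = √(8.170² + 1.313²) = 8.275 Ω
I = V/|Z| = 28/8.275 = 3.384 A

3.384 A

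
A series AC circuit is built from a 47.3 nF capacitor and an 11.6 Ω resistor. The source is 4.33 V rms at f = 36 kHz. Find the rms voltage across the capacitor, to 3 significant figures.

4.30 V

ω = 2πf = 226200 rad/s
X_C = 1/(ωC) = 93.5 Ω
Z = 11.6 − j93.5 Ω
|Z| = √(11.6² + 93.5²) = 94.2 Ω
I = V/|Z| = 46.0 mA
V_C = I·|Z_C| = 0.0460 × 93.5 = 4.30 V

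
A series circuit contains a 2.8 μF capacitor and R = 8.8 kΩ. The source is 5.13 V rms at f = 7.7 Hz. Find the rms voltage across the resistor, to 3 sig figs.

3.93 V

ω = 2πf = 48.38 rad/s
X_C = 1/(ωC) = 7380 Ω
Z = 8800 − j7380 Ω
|Z| = √(8800² + 7380²) = 11500 Ω
I = V/|Z| = 447 μA
V_R = I·|Z_R| = 0.000447 × 8800 = 3.93 V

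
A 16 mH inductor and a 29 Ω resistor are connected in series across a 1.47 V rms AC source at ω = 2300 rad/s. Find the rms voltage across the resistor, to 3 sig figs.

0.910 V

X_L = ωL = 36.8 Ω
Z = 29.0 + j36.8 Ω
|Z| = √(29.0² + 36.8²) = 46.9 Ω
I = V/|Z| = 31.4 mA
V_R = I·|Z_R| = 0.0314 × 29.0 = 0.910 V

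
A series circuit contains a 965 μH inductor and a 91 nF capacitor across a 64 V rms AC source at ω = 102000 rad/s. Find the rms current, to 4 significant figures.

6.878 A

X_L = ωL = 98.43 Ω
X_C = 1/(ωC) = 107.7 Ω
Net reactance X = X_L − X_C = -9.305 Ω
Z = − j9.305 Ω
|Z| = √(0² + 9.305²) = 9.305 Ω
I = V/|Z| = 64/9.305 = 6.878 A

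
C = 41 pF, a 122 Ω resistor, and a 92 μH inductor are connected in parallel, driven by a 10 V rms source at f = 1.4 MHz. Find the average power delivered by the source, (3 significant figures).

820 mW

ω = 2πf = 8.796e+06 rad/s
X_L = ωL = 809 Ω
X_C = 1/(ωC) = 2770 Ω
Parallel: admittances add. Y = 1/R + 1/(jωL) + jωC
Y = (0.00820 − j0.000875) S
|Y| = 0.00824 S → |Z| = 1/|Y| = 121 Ω, ∠Z = −∠Y = 6.09°
I = V/|Z| = 82.4 mA
P = VI cos φ = 10 × 0.0824 × cos(6.09°) = 820 mW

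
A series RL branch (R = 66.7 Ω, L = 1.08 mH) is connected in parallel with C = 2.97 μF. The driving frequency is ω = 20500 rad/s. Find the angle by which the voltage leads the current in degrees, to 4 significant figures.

-76.54°

X_L = ωL = 22.14 Ω
X_C = 1/(ωC) = 16.42 Ω
Branch 1 (R+jX_L): Z₁ = 66.70 + j22.14 Ω, |Z₁| = 70.28 Ω
Branch 2 (−jX_C): Z₂ = −j16.42 Ω
Parallel: Z = Z₁Z₂/(Z₁+Z₂), |Z| = 17.24 Ω, ∠Z = -76.54°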